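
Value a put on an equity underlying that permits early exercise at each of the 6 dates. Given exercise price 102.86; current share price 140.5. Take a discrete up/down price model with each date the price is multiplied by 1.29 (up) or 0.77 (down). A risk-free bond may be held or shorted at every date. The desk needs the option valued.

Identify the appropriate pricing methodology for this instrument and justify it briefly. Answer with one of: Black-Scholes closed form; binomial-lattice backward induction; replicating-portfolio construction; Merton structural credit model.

framework: binomial-lattice backward induction

Key observation: the put (strike 102.86 on spot 140.5) is American-style on a 6-step discrete price model, so the early-exercise decision at every node requires stepwise backward valuation — a closed form cannot price the exercise right.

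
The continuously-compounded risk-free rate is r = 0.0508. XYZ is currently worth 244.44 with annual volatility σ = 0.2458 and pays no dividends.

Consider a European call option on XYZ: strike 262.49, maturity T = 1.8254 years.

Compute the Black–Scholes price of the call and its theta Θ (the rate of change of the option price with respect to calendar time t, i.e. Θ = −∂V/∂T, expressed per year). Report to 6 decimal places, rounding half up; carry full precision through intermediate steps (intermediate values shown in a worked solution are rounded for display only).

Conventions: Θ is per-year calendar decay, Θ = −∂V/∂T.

σ√T = 0.2458·√1.8254 = 0.332094
d₁ = (ln(S/K) + (r+σ²/2)T) / (σ√T) = (ln(244.44/262.49) + (0.0508+0.2458²/2)·1.8254) / 0.332094 = (-0.071243 + 0.147874) / 0.332094 = 0.230749
d₂ = d₁ − σ√T = 0.230749 − 0.332094 = -0.101345
e^{−rT} = 0.911439
N(d₁) = 0.591245,  N(d₂) = 0.459638
Call price V = S·N(d₁) − K·e^{−rT}·N(d₂) = 144.523968 − 109.965589 = 34.558379
φ(d₁) = (1/√(2π))·e^{−d₁²/2} = 0.388462
Θ = −S·φ(d₁)·σ/(2√T) − r·K·e^{−rT}·N(d₂) = −8.637601 − 5.586252 = -14.223853

price = 34.558379
Θ = -14.223853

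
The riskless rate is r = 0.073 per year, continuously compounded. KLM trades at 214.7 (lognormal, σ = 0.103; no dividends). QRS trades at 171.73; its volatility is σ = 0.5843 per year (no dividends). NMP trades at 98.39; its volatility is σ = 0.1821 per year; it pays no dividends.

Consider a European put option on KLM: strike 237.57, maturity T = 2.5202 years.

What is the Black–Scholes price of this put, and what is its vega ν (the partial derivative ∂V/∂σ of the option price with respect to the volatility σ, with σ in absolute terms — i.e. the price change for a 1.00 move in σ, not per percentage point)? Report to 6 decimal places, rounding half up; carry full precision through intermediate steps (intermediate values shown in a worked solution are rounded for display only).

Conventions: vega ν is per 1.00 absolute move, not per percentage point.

σ√T = 0.103·√2.5202 = 0.163514
d₁ = (ln(S/K) + (r+σ²/2)T) / (σ√T) = (ln(214.7/237.57) + (0.073+0.103²/2)·2.5202) / 0.163514 = (-0.101221 + 0.197343) / 0.163514 = 0.587854
d₂ = d₁ − σ√T = 0.587854 − 0.163514 = 0.424341
e^{−rT} = 0.831957
N(−d₁) = 0.278315,  N(−d₂) = 0.335659
Put price V = K·e^{−rT}·N(−d₂) − S·N(−d₁) = 66.342280 − 59.754228 = 6.588052
φ(d₁) = (1/√(2π))·e^{−d₁²/2} = 0.335637
ν = S·φ(d₁)·√T = 114.398259

price = 6.588052
ν = 114.398259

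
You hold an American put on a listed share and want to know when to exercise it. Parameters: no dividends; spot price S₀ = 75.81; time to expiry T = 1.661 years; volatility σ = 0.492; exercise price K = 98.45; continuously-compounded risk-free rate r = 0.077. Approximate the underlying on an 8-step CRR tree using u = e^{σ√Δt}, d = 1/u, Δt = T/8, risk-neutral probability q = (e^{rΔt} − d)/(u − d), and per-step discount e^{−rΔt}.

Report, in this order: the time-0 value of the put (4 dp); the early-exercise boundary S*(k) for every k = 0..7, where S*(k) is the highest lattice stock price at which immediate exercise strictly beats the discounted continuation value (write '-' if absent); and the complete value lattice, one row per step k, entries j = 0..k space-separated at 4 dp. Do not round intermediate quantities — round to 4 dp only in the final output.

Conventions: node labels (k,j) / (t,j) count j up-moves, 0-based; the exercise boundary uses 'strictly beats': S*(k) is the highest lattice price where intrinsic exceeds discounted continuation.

price = 29.3572
boundary = - - 48.4175 38.6937 48.4175 60.5849 48.4175 60.5849
tree:
29.3572
38.8916 20.0072
50.0325 28.1203 11.8841
59.7563 38.2283 18.1069 5.5373
67.5272 50.0325 26.7157 9.3825 1.5548
73.7375 59.7563 37.8651 15.5264 3.0372 0.0000
78.7006 67.5272 50.0325 24.8568 5.9331 0.0000 0.0000
82.6669 73.7375 59.7563 37.8651 11.5898 0.0000 0.0000 0.0000
85.8366 78.7006 67.5272 50.0325 22.6400 0.0000 0.0000 0.0000 0.0000

params: Δt=0.20763 u=1.25130 d=0.79917 q=0.47983 e^(-rΔt)=0.98414
t_8 payoffs: 85.8366 78.7006 67.5272 50.0325 22.6400 0.0000 0.0000 0.0000 0.0000
t_7: node(7,0) S=15.7831 payoff=82.6669 vs cont=81.1055 → 82.6669 [stop]  node(7,1) S=24.7125 payoff=73.7375 vs cont=72.1761 → 73.7375 [stop]  node(7,2) S=38.6937 payoff=59.7563 vs cont=58.1948 → 59.7563 [stop]  node(7,3) S=60.5849 payoff=37.8651 vs cont=36.3037 → 37.8651 [stop]  node(7,4) S=94.8612 payoff=3.5888 vs cont=11.5898 → 11.5898 [wait]  node(7,5) S=148.5294 payoff=0.0000 vs cont=0.0000 → 0.0000 [wait]  node(7,6) S=232.5606 payoff=0.0000 vs cont=0.0000 → 0.0000 [wait]  node(7,7) S=364.1331 payoff=0.0000 vs cont=0.0000 → 0.0000 [wait]  ⇒ S*(7)=60.5849
t_6: node(6,0) S=19.7494 payoff=78.7006 vs cont=77.1391 → 78.7006 [stop]  node(6,1) S=30.9228 payoff=67.5272 vs cont=65.9658 → 67.5272 [stop]  node(6,2) S=48.4175 payoff=50.0325 vs cont=48.4711 → 50.0325 [stop]  node(6,3) S=75.8100 payoff=22.6400 vs cont=24.8568 → 24.8568 [wait]  node(6,4) S=118.6999 payoff=0.0000 vs cont=5.9331 → 5.9331 [wait]  node(6,5) S=185.8550 payoff=0.0000 vs cont=0.0000 → 0.0000 [wait]  node(6,6) S=291.0035 payoff=0.0000 vs cont=0.0000 → 0.0000 [wait]  ⇒ S*(6)=48.4175
t_5: node(5,0) S=24.7125 payoff=73.7375 vs cont=72.1761 → 73.7375 [stop]  node(5,1) S=38.6937 payoff=59.7563 vs cont=58.1948 → 59.7563 [stop]  node(5,2) S=60.5849 payoff=37.8651 vs cont=37.3505 → 37.8651 [stop]  node(5,3) S=94.8612 payoff=3.5888 vs cont=15.5264 → 15.5264 [wait]  node(5,4) S=148.5294 payoff=0.0000 vs cont=3.0372 → 3.0372 [wait]  node(5,5) S=232.5606 payoff=0.0000 vs cont=0.0000 → 0.0000 [wait]  ⇒ S*(5)=60.5849
t_4: node(4,0) S=30.9228 payoff=67.5272 vs cont=65.9658 → 67.5272 [stop]  node(4,1) S=48.4175 payoff=50.0325 vs cont=48.4711 → 50.0325 [stop]  node(4,2) S=75.8100 payoff=22.6400 vs cont=26.7157 → 26.7157 [wait]  node(4,3) S=118.6999 payoff=0.0000 vs cont=9.3825 → 9.3825 [wait]  node(4,4) S=185.8550 payoff=0.0000 vs cont=1.5548 → 1.5548 [wait]  ⇒ S*(4)=48.4175
t_3: node(3,0) S=38.6937 payoff=59.7563 vs cont=58.1948 → 59.7563 [stop]  node(3,1) S=60.5849 payoff=37.8651 vs cont=38.2283 → 38.2283 [wait]  node(3,2) S=94.8612 payoff=3.5888 vs cont=18.1069 → 18.1069 [wait]  node(3,3) S=148.5294 payoff=0.0000 vs cont=5.5373 → 5.5373 [wait]  ⇒ S*(3)=38.6937
t_2: node(2,0) S=48.4175 payoff=50.0325 vs cont=48.6426 → 50.0325 [stop]  node(2,1) S=75.8100 payoff=22.6400 vs cont=28.1203 → 28.1203 [wait]  node(2,2) S=118.6999 payoff=0.0000 vs cont=11.8841 → 11.8841 [wait]  ⇒ S*(2)=48.4175
t_1: node(1,0) S=60.5849 payoff=37.8651 vs cont=38.8916 → 38.8916 [wait]  node(1,1) S=94.8612 payoff=3.5888 vs cont=20.0072 → 20.0072 [wait]  ⇒ S*(1)=-
t_0: node(0,0) S=75.8100 payoff=22.6400 vs cont=29.3572 → 29.3572 [wait]  ⇒ S*(0)=-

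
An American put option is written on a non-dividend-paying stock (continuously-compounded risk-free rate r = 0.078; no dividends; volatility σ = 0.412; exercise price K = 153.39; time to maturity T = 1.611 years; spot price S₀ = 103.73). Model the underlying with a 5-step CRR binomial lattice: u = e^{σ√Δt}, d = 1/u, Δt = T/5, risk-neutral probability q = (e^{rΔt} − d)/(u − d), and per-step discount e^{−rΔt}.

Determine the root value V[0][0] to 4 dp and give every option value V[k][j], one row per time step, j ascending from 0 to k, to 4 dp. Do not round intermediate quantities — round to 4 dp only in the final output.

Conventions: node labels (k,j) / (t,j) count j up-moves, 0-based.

price = 50.8905
tree:
50.8905
71.2907 32.7506
88.4108 49.6600 17.2305
101.9609 71.2907 29.7296 5.4002
112.6853 88.4108 49.6600 10.9812 0.0000
121.1734 101.9609 71.2907 22.3302 0.0000 0.0000

Δt=0.32220, u=1.26347, d=0.79147, q=0.49572, disc=e^(-rΔt)=0.97518
k=5 terminal: V=max(K-S,0) → 121.1734 101.9609 71.2907 22.3302 0.0000 0.0000
k=4: j=0 S=40.7047 intr=112.6853 cont=108.8784 V=112.6853[EX]; j=1 S=64.9792 intr=88.4108 cont=84.6039 V=88.4108[EX]; j=2 S=103.7300 intr=49.6600 cont=45.8531 V=49.6600[EX]; j=3 S=165.5901 intr=0.0000 cont=10.9812 V=10.9812[hold]; j=4 S=264.3410 intr=0.0000 cont=0.0000 V=0.0000[hold]
k=3: j=0 S=51.4291 intr=101.9609 cont=98.1540 V=101.9609[EX]; j=1 S=82.0993 intr=71.2907 cont=67.4838 V=71.2907[EX]; j=2 S=131.0598 intr=22.3302 cont=29.7296 V=29.7296[hold]; j=3 S=209.2182 intr=0.0000 cont=5.4002 V=5.4002[hold]
k=2: j=0 S=64.9792 intr=88.4108 cont=84.6039 V=88.4108[EX]; j=1 S=103.7300 intr=49.6600 cont=49.4301 V=49.6600[EX]; j=2 S=165.5901 intr=0.0000 cont=17.2305 V=17.2305[hold]
k=1: j=0 S=82.0993 intr=71.2907 cont=67.4838 V=71.2907[EX]; j=1 S=131.0598 intr=22.3302 cont=32.7506 V=32.7506[hold]
k=0: j=0 S=103.7300 intr=49.6600 cont=50.8905 V=50.8905[hold]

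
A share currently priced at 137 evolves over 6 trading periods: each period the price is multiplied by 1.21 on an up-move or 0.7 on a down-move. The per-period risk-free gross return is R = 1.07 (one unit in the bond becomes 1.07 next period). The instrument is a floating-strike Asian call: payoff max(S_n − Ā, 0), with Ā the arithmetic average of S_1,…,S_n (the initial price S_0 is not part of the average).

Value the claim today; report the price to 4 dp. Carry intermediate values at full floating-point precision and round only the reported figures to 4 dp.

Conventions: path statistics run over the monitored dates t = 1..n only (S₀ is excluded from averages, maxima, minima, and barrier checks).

price = 27.2227

Under the martingale measure an up-move has probability p* = 0.7255; value the claim as the probability-weighted average of per-path payoffs, discounted 6 periods at R = 1.07.
Enumerate all 2^6 = 64 price paths (U = up ×1.21, D = down ×0.7); each path with k up-moves has probability p*^k·(1−p*)^(6−k).
DDDDDD: Ā=47.0097, payoff=0.0000, prob=0.000428
UDDDDD: Ā=81.2596, payoff=0.0000, prob=0.001131
DUDDDD: Ā=69.6146, payoff=0.0000, prob=0.001131
UUDDDD: Ā=120.3339, payoff=0.0000, prob=0.002989
DDUDDD: Ā=61.4631, payoff=0.0000, prob=0.001131
UDUDDD: Ā=106.2434, payoff=0.0000, prob=0.002989
DUUDDD: Ā=94.5984, payoff=0.0000, prob=0.002989
UUUDDD: Ā=163.5201, payoff=0.0000, prob=0.007899
DDDUDD: Ā=55.7571, payoff=0.0000, prob=0.001131
UDDUDD: Ā=96.3801, payoff=0.0000, prob=0.002989
DUDUDD: Ā=84.7351, payoff=0.0000, prob=0.002989
UUDUDD: Ā=146.4707, payoff=0.0000, prob=0.007899
DDUUDD: Ā=76.5836, payoff=0.0000, prob=0.002989
UDUUDD: Ā=132.3802, payoff=0.0000, prob=0.007899
DUUUDD: Ā=120.7352, payoff=0.0000, prob=0.007899
UUUUDD: Ā=208.6994, payoff=0.0000, prob=0.020876
DDDDUD: Ā=51.7628, payoff=0.0000, prob=0.001131
UDDDUD: Ā=89.4758, payoff=0.0000, prob=0.002989
DUDDUD: Ā=77.8308, payoff=0.0000, prob=0.002989
UUDDUD: Ā=134.5360, payoff=0.0000, prob=0.007899
DDUDUD: Ā=69.6793, payoff=0.0000, prob=0.002989
UDUDUD: Ā=120.4456, payoff=0.0000, prob=0.007899
DUUDUD: Ā=108.8006, payoff=0.0000, prob=0.007899
UUUDUD: Ā=188.0696, payoff=0.0000, prob=0.020876
DDDUUD: Ā=63.9732, payoff=0.0000, prob=0.002989
UDDUUD: Ā=110.5823, payoff=0.0000, prob=0.007899
DUDUUD: Ā=98.9373, payoff=0.0000, prob=0.007899
UUDUUD: Ā=171.0201, payoff=0.0000, prob=0.020876
DDUUUD: Ā=90.7858, payoff=0.0000, prob=0.007899
UDUUUD: Ā=156.9297, payoff=0.0000, prob=0.020876
DUUUUD: Ā=145.2847, payoff=0.0000, prob=0.020876
UUUUUD: Ā=251.1350, payoff=0.0000, prob=0.055172
DDDDDU: Ā=48.9669, payoff=0.0000, prob=0.001131
UDDDDU: Ā=84.6427, payoff=0.0000, prob=0.002989
DUDDDU: Ā=72.9977, payoff=0.0000, prob=0.002989
UUDDDU: Ā=126.1818, payoff=0.0000, prob=0.007899
DDUDDU: Ā=64.8462, payoff=0.0000, prob=0.002989
UDUDDU: Ā=112.0914, payoff=0.0000, prob=0.007899
DUUDDU: Ā=100.4464, payoff=0.0000, prob=0.007899
UUUDDU: Ā=173.6287, payoff=0.0000, prob=0.020876
DDDUDU: Ā=59.1402, payoff=0.0000, prob=0.002989
UDDUDU: Ā=102.2280, payoff=0.0000, prob=0.007899
DUDUDU: Ā=90.5830, payoff=0.0000, prob=0.007899
UUDUDU: Ā=156.5793, payoff=0.0000, prob=0.020876
DDUUDU: Ā=82.4315, payoff=0.8159, prob=0.007899
UDUUDU: Ā=142.4888, payoff=1.4103, prob=0.020876
DUUUDU: Ā=130.8438, payoff=13.0553, prob=0.020876
UUUUDU: Ā=226.1729, payoff=22.5670, prob=0.055172
DDDDUU: Ā=55.1460, payoff=0.0000, prob=0.002989
UDDDUU: Ā=95.3237, payoff=0.0000, prob=0.007899
DUDDUU: Ā=83.6787, payoff=0.0000, prob=0.007899
UUDDUU: Ā=144.6447, payoff=0.0000, prob=0.020876
DDUDUU: Ā=75.5272, payoff=7.7202, prob=0.007899
UDUDUU: Ā=130.5542, payoff=13.3449, prob=0.020876
DUUDUU: Ā=118.9092, payoff=24.9899, prob=0.020876
UUUDUU: Ā=205.5431, payoff=43.1968, prob=0.055172
DDDUUU: Ā=69.8212, payoff=13.4262, prob=0.007899
UDDUUU: Ā=120.6909, payoff=23.2082, prob=0.020876
DUDUUU: Ā=109.0459, payoff=34.8532, prob=0.020876
UUDUUU: Ā=188.4936, payoff=60.2463, prob=0.055172
DDUUUU: Ā=100.8944, payoff=43.0047, prob=0.020876
UDUUUU: Ā=174.4032, payoff=74.3367, prob=0.055172
DUUUUU: Ā=162.7582, payoff=85.9817, prob=0.055172
UUUUUU: Ā=281.3391, payoff=148.6256, prob=0.145811
Price = Σ prob·payoff / R^6 = 40.853963 / 1.500730 = 27.2227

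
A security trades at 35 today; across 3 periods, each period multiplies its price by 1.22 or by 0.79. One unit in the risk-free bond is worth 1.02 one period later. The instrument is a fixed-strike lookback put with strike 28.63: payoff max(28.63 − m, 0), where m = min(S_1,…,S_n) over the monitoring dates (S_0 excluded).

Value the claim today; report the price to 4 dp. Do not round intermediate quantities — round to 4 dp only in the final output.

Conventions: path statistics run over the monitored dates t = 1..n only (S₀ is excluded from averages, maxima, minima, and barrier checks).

With p* = (R−d)/(u−d) = 0.5349, sum probability × payoff across the paths and divide by R^3.
Enumerate all 2^3 = 8 price paths (U = up ×1.22, D = down ×0.79); each path with k up-moves has probability p*^k·(1−p*)^(3−k).
DDD: m=17.2564, payoff=11.3736, prob=0.100620
UDD: m=26.6491, payoff=1.9809, prob=0.115713
DUD: m=26.6491, payoff=1.9809, prob=0.115713
UUD: m=41.1543, payoff=0.0000, prob=0.133070
DDU: m=21.8435, payoff=6.7865, prob=0.115713
UDU: m=33.7330, payoff=0.0000, prob=0.133070
DUU: m=27.6500, payoff=0.9800, prob=0.133070
UUU: m=42.7000, payoff=0.0000, prob=0.153031
Price = Σ prob·payoff / R^3 = 2.518550 / 1.061208 = 2.3733

price = 2.3733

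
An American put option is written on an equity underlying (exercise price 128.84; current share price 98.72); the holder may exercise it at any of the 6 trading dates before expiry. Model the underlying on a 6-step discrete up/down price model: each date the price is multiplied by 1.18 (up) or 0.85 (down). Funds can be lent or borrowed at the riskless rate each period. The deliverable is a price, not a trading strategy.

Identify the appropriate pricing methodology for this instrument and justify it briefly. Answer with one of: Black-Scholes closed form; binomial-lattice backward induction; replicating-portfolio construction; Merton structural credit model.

Key observation: early exercise of the strike-128.84 put must be checked at each of the 6 dates (spot 98.72), which forces a node-by-node comparison of intrinsic and continuation value backward from expiry.

framework: binomial-lattice backward induction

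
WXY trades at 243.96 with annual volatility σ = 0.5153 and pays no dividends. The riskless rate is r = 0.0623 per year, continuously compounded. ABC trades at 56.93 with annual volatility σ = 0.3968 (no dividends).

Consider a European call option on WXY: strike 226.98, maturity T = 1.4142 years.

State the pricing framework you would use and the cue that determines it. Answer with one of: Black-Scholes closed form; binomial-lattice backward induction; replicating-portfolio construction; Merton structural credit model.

Key observation: with WXY following a GBM at constant σ and r, the European call struck at 226.98 prices in closed form — nothing here needs a stepwise model or a balance sheet.

framework: Black-Scholes closed form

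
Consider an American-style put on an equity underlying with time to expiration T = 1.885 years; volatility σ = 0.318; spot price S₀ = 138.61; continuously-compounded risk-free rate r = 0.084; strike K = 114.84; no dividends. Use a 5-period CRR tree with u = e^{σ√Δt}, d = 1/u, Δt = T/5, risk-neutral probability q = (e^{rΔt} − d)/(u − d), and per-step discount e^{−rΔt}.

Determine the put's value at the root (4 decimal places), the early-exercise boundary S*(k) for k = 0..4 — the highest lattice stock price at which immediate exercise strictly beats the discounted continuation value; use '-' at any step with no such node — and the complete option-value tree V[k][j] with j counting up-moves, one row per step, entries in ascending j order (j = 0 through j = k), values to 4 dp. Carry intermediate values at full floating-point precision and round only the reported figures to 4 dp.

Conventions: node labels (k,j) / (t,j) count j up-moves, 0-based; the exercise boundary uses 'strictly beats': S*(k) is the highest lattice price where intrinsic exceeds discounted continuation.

price = 6.6216
boundary = - - - 77.1618 93.7994
tree:
6.6216
12.2854 2.0630
22.0534 4.4756 0.0754
37.6782 9.7059 0.1668 0.0000
51.3646 21.0406 0.3689 0.0000 0.0000
62.6235 37.6782 0.8157 0.0000 0.0000 0.0000

params: Δt=0.37700 u=1.21562 d=0.82263 q=0.53321 e^(-rΔt)=0.96883
t_5 payoffs: 62.6235 37.6782 0.8157 0.0000 0.0000 0.0000
t_4: node(4,0) S=63.4754 payoff=51.3646 vs cont=47.7848 → 51.3646 [stop]  node(4,1) S=93.7994 payoff=21.0406 vs cont=17.4609 → 21.0406 [stop]  node(4,2) S=138.6100 payoff=0.0000 vs cont=0.3689 → 0.3689 [wait]  node(4,3) S=204.8279 payoff=0.0000 vs cont=0.0000 → 0.0000 [wait]  node(4,4) S=302.6801 payoff=0.0000 vs cont=0.0000 → 0.0000 [wait]  ⇒ S*(4)=93.7994
t_3: node(3,0) S=77.1618 payoff=37.6782 vs cont=34.0984 → 37.6782 [stop]  node(3,1) S=114.0243 payoff=0.8157 vs cont=9.7059 → 9.7059 [wait]  node(3,2) S=168.4969 payoff=0.0000 vs cont=0.1668 → 0.1668 [wait]  node(3,3) S=248.9926 payoff=0.0000 vs cont=0.0000 → 0.0000 [wait]  ⇒ S*(3)=77.1618
t_2: node(2,0) S=93.7994 payoff=21.0406 vs cont=22.0534 → 22.0534 [wait]  node(2,1) S=138.6100 payoff=0.0000 vs cont=4.4756 → 4.4756 [wait]  node(2,2) S=204.8279 payoff=0.0000 vs cont=0.0754 → 0.0754 [wait]  ⇒ S*(2)=-
t_1: node(1,0) S=114.0243 payoff=0.8157 vs cont=12.2854 → 12.2854 [wait]  node(1,1) S=168.4969 payoff=0.0000 vs cont=2.0630 → 2.0630 [wait]  ⇒ S*(1)=-
t_0: node(0,0) S=138.6100 payoff=0.0000 vs cont=6.6216 → 6.6216 [wait]  ⇒ S*(0)=-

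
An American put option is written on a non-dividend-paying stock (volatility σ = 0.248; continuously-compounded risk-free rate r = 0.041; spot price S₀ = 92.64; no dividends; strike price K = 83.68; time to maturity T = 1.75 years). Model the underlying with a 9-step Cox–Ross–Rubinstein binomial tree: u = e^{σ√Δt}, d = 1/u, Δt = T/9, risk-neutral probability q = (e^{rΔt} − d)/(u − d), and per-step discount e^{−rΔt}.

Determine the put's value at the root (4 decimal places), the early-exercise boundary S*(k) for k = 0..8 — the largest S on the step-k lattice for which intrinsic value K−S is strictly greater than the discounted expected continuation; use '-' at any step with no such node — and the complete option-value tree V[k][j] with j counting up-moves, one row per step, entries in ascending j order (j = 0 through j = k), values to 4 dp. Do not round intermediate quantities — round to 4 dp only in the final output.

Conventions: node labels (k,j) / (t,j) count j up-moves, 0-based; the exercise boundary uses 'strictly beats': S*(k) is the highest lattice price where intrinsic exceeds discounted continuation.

params: Δt=0.19444 u=1.11556 d=0.89641 q=0.50921 e^(-rΔt)=0.99206
t_9 payoffs: 49.0576 40.5932 30.0594 16.9505 0.6366 0.0000 0.0000 0.0000 0.0000 0.0000
t_8: node(8,0) S=38.6234 payoff=45.0566 vs cont=44.3921 → 45.0566 [stop]  node(8,1) S=48.0660 payoff=35.6140 vs cont=34.9496 → 35.6140 [stop]  node(8,2) S=59.8170 payoff=23.8630 vs cont=23.1985 → 23.8630 [stop]  node(8,3) S=74.4409 payoff=9.2391 vs cont=8.5746 → 9.2391 [stop]  node(8,4) S=92.6400 payoff=0.0000 vs cont=0.3100 → 0.3100 [wait]  node(8,5) S=115.2884 payoff=0.0000 vs cont=0.0000 → 0.0000 [wait]  node(8,6) S=143.4737 payoff=0.0000 vs cont=0.0000 → 0.0000 [wait]  node(8,7) S=178.5498 payoff=0.0000 vs cont=0.0000 → 0.0000 [wait]  node(8,8) S=222.2011 payoff=0.0000 vs cont=0.0000 → 0.0000 [wait]  ⇒ S*(8)=74.4409
t_7: node(7,0) S=43.0868 payoff=40.5932 vs cont=39.9287 → 40.5932 [stop]  node(7,1) S=53.6206 payoff=30.0594 vs cont=29.3950 → 30.0594 [stop]  node(7,2) S=66.7295 payoff=16.9505 vs cont=16.2860 → 16.9505 [stop]  node(7,3) S=83.0434 payoff=0.6366 vs cont=4.6550 → 4.6550 [wait]  node(7,4) S=103.3456 payoff=0.0000 vs cont=0.1509 → 0.1509 [wait]  node(7,5) S=128.6112 payoff=0.0000 vs cont=0.0000 → 0.0000 [wait]  node(7,6) S=160.0537 payoff=0.0000 vs cont=0.0000 → 0.0000 [wait]  node(7,7) S=199.1832 payoff=0.0000 vs cont=0.0000 → 0.0000 [wait]  ⇒ S*(7)=66.7295
t_6: node(6,0) S=48.0660 payoff=35.6140 vs cont=34.9496 → 35.6140 [stop]  node(6,1) S=59.8170 payoff=23.8630 vs cont=23.1985 → 23.8630 [stop]  node(6,2) S=74.4409 payoff=9.2391 vs cont=10.6046 → 10.6046 [wait]  node(6,3) S=92.6400 payoff=0.0000 vs cont=2.3427 → 2.3427 [wait]  node(6,4) S=115.2884 payoff=0.0000 vs cont=0.0735 → 0.0735 [wait]  node(6,5) S=143.4737 payoff=0.0000 vs cont=0.0000 → 0.0000 [wait]  node(6,6) S=178.5498 payoff=0.0000 vs cont=0.0000 → 0.0000 [wait]  ⇒ S*(6)=59.8170
t_5: node(5,0) S=53.6206 payoff=30.0594 vs cont=29.3950 → 30.0594 [stop]  node(5,1) S=66.7295 payoff=16.9505 vs cont=16.9758 → 16.9758 [wait]  node(5,2) S=83.0434 payoff=0.6366 vs cont=6.3468 → 6.3468 [wait]  node(5,3) S=103.3456 payoff=0.0000 vs cont=1.1778 → 1.1778 [wait]  node(5,4) S=128.6112 payoff=0.0000 vs cont=0.0358 → 0.0358 [wait]  node(5,5) S=160.0537 payoff=0.0000 vs cont=0.0000 → 0.0000 [wait]  ⇒ S*(5)=53.6206
t_4: node(4,0) S=59.8170 payoff=23.8630 vs cont=23.2113 → 23.8630 [stop]  node(4,1) S=74.4409 payoff=9.2391 vs cont=11.4716 → 11.4716 [wait]  node(4,2) S=92.6400 payoff=0.0000 vs cont=3.6852 → 3.6852 [wait]  node(4,3) S=115.2884 payoff=0.0000 vs cont=0.5915 → 0.5915 [wait]  node(4,4) S=143.4737 payoff=0.0000 vs cont=0.0174 → 0.0174 [wait]  ⇒ S*(4)=59.8170
t_3: node(3,0) S=66.7295 payoff=16.9505 vs cont=17.4138 → 17.4138 [wait]  node(3,1) S=83.0434 payoff=0.6366 vs cont=7.4470 → 7.4470 [wait]  node(3,2) S=103.3456 payoff=0.0000 vs cont=2.0931 → 2.0931 [wait]  node(3,3) S=128.6112 payoff=0.0000 vs cont=0.2968 → 0.2968 [wait]  ⇒ S*(3)=-
t_2: node(2,0) S=74.4409 payoff=9.2391 vs cont=12.2406 → 12.2406 [wait]  node(2,1) S=92.6400 payoff=0.0000 vs cont=4.6833 → 4.6833 [wait]  node(2,2) S=115.2884 payoff=0.0000 vs cont=1.1690 → 1.1690 [wait]  ⇒ S*(2)=-
t_1: node(1,0) S=83.0434 payoff=0.6366 vs cont=8.3257 → 8.3257 [wait]  node(1,1) S=103.3456 payoff=0.0000 vs cont=2.8708 → 2.8708 [wait]  ⇒ S*(1)=-
t_0: node(0,0) S=92.6400 payoff=0.0000 vs cont=5.5040 → 5.5040 [wait]  ⇒ S*(0)=-

price = 5.5040
boundary = - - - - 59.8170 53.6206 59.8170 66.7295 74.4409
tree:
5.5040
8.3257 2.8708
12.2406 4.6833 1.1690
17.4138 7.4470 2.0931 0.2968
23.8630 11.4716 3.6852 0.5915 0.0174
30.0594 16.9758 6.3468 1.1778 0.0358 0.0000
35.6140 23.8630 10.6046 2.3427 0.0735 0.0000 0.0000
40.5932 30.0594 16.9505 4.6550 0.1509 0.0000 0.0000 0.0000
45.0566 35.6140 23.8630 9.2391 0.3100 0.0000 0.0000 0.0000 0.0000
49.0576 40.5932 30.0594 16.9505 0.6366 0.0000 0.0000 0.0000 0.0000 0.0000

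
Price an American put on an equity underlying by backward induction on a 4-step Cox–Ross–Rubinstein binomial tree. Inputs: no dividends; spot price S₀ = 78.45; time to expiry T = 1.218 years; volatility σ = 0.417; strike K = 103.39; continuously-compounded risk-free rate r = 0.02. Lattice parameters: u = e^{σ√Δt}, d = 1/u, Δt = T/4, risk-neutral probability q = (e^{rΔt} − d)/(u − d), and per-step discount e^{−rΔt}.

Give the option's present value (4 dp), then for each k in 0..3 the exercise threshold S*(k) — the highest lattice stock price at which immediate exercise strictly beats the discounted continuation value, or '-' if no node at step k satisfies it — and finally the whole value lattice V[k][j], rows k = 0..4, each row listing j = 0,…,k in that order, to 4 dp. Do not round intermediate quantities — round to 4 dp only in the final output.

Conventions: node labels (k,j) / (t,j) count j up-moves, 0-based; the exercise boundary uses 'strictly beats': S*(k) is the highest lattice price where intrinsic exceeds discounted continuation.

Δt=0.30450  u=1.25873  d=0.79445  q=0.45588  discount=0.99393
step 4 (expiry): payoffs max(K−S,0) = 72.1396 53.8764 24.9400 0.0000 0.0000
step 3: (k=3,j=0): S=39.3360, K−S=64.0540, hold=63.4262 ⇒ V=64.0540 exercise | (k=3,j=1): S=62.3245, K−S=41.0655, hold=40.4378 ⇒ V=41.0655 exercise | (k=3,j=2): S=98.7477, K−S=4.6423, hold=13.4879 ⇒ V=13.4879 continue | (k=3,j=3): S=156.4572, K−S=0.0000, hold=0.0000 ⇒ V=0.0000 continue  boundary S*=62.3245
step 2: (k=2,j=0): S=49.5136, K−S=53.8764, hold=53.2487 ⇒ V=53.8764 exercise | (k=2,j=1): S=78.4500, K−S=24.9400, hold=28.3204 ⇒ V=28.3204 continue | (k=2,j=2): S=124.2972, K−S=0.0000, hold=7.2944 ⇒ V=7.2944 continue  boundary S*=49.5136
step 1: (k=1,j=0): S=62.3245, K−S=41.0655, hold=41.9695 ⇒ V=41.9695 continue | (k=1,j=1): S=98.7477, K−S=4.6423, hold=18.6213 ⇒ V=18.6213 continue  boundary S*=-
step 0: (k=0,j=0): S=78.4500, K−S=24.9400, hold=31.1352 ⇒ V=31.1352 continue  boundary S*=-

price = 31.1352
boundary = - - 49.5136 62.3245
tree:
31.1352
41.9695 18.6213
53.8764 28.3204 7.2944
64.0540 41.0655 13.4879 0.0000
72.1396 53.8764 24.9400 0.0000 0.0000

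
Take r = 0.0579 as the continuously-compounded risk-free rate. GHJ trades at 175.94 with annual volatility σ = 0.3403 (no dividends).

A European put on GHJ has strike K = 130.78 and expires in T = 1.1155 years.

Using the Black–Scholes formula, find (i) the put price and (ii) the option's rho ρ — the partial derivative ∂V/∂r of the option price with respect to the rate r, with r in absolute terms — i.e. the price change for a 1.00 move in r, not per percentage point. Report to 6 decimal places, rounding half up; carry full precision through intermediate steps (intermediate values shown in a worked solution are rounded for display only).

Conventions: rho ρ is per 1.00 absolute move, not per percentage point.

price = 4.311737
ρ = -27.981448

σ√T = 0.3403·√1.1155 = 0.359415
d₁ = (ln(S/K) + (r+σ²/2)T) / (σ√T) = (ln(175.94/130.78) + (0.0579+0.3403²/2)·1.1155) / 0.359415 = (0.296627 + 0.129177) / 0.359415 = 1.184712
d₂ = d₁ − σ√T = 1.184712 − 0.359415 = 0.825296
e^{−rT} = 0.937454
N(−d₁) = 0.118066,  N(−d₂) = 0.204602
Put price V = K·e^{−rT}·N(−d₂) − S·N(−d₁) = 25.084221 − 20.772484 = 4.311737
ρ = −K·T·e^{−rT}·N(−d₂) = -27.981448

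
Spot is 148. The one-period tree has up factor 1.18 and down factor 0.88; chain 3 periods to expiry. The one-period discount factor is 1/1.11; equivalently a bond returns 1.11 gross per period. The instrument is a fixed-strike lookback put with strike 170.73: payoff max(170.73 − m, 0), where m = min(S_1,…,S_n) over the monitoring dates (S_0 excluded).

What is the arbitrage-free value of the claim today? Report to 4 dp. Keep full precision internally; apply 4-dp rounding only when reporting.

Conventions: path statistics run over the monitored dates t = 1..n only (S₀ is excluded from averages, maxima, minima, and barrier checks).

No-arbitrage gives p* = (R−d)/(u−d) = 0.7667: enumerate every path, weight its payoff by its p*-probability, and discount by R^3.
Enumerate all 2^3 = 8 price paths (U = up ×1.18, D = down ×0.88); each path with k up-moves has probability p*^k·(1−p*)^(3−k).
DDD: m=100.8579, payoff=69.8721, prob=0.012704
UDD: m=135.2412, payoff=35.4888, prob=0.041741
DUD: m=130.2400, payoff=40.4900, prob=0.041741
UUD: m=174.6400, payoff=0.0000, prob=0.137148
DDU: m=114.6112, payoff=56.1188, prob=0.041741
UDU: m=153.6832, payoff=17.0468, prob=0.137148
DUU: m=130.2400, payoff=40.4900, prob=0.137148
UUU: m=174.6400, payoff=0.0000, prob=0.450630
Price = Σ prob·payoff / R^3 = 14.292552 / 1.367631 = 10.4506

price = 10.4506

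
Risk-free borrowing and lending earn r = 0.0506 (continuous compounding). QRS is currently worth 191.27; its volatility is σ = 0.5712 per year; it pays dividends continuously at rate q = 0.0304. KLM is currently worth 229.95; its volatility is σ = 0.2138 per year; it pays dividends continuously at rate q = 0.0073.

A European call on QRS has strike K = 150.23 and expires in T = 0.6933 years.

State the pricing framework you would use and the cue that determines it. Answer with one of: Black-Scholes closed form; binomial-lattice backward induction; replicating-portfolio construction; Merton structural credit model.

framework: Black-Scholes closed form

Key observation: the instrument is a plain European call (strike 150.23) on a lognormal asset; the exact continuous-time formula applies directly.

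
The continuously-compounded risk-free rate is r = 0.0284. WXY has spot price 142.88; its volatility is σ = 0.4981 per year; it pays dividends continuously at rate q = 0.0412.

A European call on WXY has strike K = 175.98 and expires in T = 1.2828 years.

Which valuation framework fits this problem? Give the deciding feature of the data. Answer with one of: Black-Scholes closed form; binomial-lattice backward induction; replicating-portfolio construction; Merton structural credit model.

framework: Black-Scholes closed form

Key observation: everything needed for the exact continuous-time valuation of the European call on WXY (strike 175.98) is given, and no feature rules the closed form out.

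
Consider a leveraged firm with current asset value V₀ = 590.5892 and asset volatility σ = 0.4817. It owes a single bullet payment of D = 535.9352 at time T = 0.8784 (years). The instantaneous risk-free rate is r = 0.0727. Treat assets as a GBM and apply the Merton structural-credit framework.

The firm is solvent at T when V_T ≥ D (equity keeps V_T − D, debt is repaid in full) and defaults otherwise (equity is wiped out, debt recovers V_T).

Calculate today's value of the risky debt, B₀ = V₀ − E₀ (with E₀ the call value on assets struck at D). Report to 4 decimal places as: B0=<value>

Equity is a call on the firm's assets struck at D = 535.9352:
d₁ = [ln(V₀/D) + (r + σ²/2)T] / (σ√T)
   = [ln(590.5892/535.9352) + (0.0727 + 0.5·0.4817²)·0.8784] / (0.4817·√0.8784)
   = [0.097107 + 0.165769] / 0.451464 = 0.582277
d₂ = d₁ − σ√T = 0.582277 − 0.451464 = 0.130813
N(d₁) = 0.719810,  N(d₂) = 0.552038,  e^(−rT) = 0.938137
E₀ = V₀·N(d₁) − D·e^(−rT)·N(d₂)
   = 590.5892·0.719810 − 535.9352·0.938137·0.552038 = 147.557812
B₀ = V₀ − E₀ = 590.5892 − 147.557812 = 443.031388

B0=443.0314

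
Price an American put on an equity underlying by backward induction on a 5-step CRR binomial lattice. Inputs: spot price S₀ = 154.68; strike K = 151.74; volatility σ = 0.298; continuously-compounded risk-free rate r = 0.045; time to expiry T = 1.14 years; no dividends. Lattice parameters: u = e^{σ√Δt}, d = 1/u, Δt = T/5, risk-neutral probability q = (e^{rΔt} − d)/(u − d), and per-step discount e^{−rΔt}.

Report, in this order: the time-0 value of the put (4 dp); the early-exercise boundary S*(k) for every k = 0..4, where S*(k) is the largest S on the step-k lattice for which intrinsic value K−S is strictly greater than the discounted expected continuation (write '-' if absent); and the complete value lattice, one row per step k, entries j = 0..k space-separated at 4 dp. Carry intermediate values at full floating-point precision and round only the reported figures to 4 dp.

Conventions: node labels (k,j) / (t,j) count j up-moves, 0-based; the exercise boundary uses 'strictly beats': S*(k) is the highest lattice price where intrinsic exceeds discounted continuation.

price = 15.6126
boundary = - - - 100.9353 116.3697
tree:
15.6126
24.1404 7.4271
35.9087 12.8977 2.1227
50.8047 21.7882 4.2943 0.0000
64.1921 35.3703 8.6876 0.0000 0.0000
75.8038 50.8047 17.5757 0.0000 0.0000 0.0000

Δt=0.22800  u=1.15291  d=0.86737  q=0.50060  discount=0.98979
step 5 (expiry): payoffs max(K−S,0) = 75.8038 50.8047 17.5757 0.0000 0.0000 0.0000
step 4: (k=4,j=0): S=87.5479, K−S=64.1921, hold=62.6432 ⇒ V=64.1921 exercise | (k=4,j=1): S=116.3697, K−S=35.3703, hold=33.8214 ⇒ V=35.3703 exercise | (k=4,j=2): S=154.6800, K−S=0.0000, hold=8.6876 ⇒ V=8.6876 continue | (k=4,j=3): S=205.6025, K−S=0.0000, hold=0.0000 ⇒ V=0.0000 continue | (k=4,j=4): S=273.2892, K−S=0.0000, hold=0.0000 ⇒ V=0.0000 continue  boundary S*=116.3697
step 3: (k=3,j=0): S=100.9353, K−S=50.8047, hold=49.2558 ⇒ V=50.8047 exercise | (k=3,j=1): S=134.1643, K−S=17.5757, hold=21.7882 ⇒ V=21.7882 continue | (k=3,j=2): S=178.3328, K−S=0.0000, hold=4.2943 ⇒ V=4.2943 continue | (k=3,j=3): S=237.0421, K−S=0.0000, hold=0.0000 ⇒ V=0.0000 continue  boundary S*=100.9353
step 2: (k=2,j=0): S=116.3697, K−S=35.3703, hold=35.9087 ⇒ V=35.9087 continue | (k=2,j=1): S=154.6800, K−S=0.0000, hold=12.8977 ⇒ V=12.8977 continue | (k=2,j=2): S=205.6025, K−S=0.0000, hold=2.1227 ⇒ V=2.1227 continue  boundary S*=-
step 1: (k=1,j=0): S=134.1643, K−S=17.5757, hold=24.1404 ⇒ V=24.1404 continue | (k=1,j=1): S=178.3328, K−S=0.0000, hold=7.4271 ⇒ V=7.4271 continue  boundary S*=-
step 0: (k=0,j=0): S=154.6800, K−S=0.0000, hold=15.6126 ⇒ V=15.6126 continue  boundary S*=-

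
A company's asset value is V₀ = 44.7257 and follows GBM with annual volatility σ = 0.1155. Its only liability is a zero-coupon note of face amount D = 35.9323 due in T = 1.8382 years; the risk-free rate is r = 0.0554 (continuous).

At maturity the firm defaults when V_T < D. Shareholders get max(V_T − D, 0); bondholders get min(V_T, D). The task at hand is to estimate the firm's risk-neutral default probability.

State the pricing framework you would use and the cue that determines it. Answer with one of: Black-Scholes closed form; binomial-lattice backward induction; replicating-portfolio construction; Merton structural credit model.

framework: Merton structural credit model

Key observation: the data describe a firm's assets (V₀ = 44.7257, GBM) and a single zero-coupon debt of face 35.9323, so credit quantities follow from equity-as-call in the structural model.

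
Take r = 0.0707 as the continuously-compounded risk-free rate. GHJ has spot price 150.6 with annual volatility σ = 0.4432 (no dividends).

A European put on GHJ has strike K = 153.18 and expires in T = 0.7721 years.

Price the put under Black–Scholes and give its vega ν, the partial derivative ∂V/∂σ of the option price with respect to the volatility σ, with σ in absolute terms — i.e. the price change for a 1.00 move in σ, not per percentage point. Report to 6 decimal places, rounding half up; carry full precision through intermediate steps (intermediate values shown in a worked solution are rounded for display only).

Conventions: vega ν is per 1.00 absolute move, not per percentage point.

price = 20.147739
ν = 50.599862

σ√T = 0.4432·√0.7721 = 0.389436
d₁ = (ln(S/K) + (r+σ²/2)T) / (σ√T) = (ln(150.6/153.18) + (0.0707+0.4432²/2)·0.7721) / 0.389436 = (-0.016986 + 0.130418) / 0.389436 = 0.291271
d₂ = d₁ − σ√T = 0.291271 − 0.389436 = -0.098166
e^{−rT} = 0.946876
N(−d₁) = 0.385422,  N(−d₂) = 0.539100
Put price V = K·e^{−rT}·N(−d₂) − S·N(−d₁) = 78.192310 − 58.044572 = 20.147739
φ(d₁) = (1/√(2π))·e^{−d₁²/2} = 0.382373
ν = S·φ(d₁)·√T = 50.599862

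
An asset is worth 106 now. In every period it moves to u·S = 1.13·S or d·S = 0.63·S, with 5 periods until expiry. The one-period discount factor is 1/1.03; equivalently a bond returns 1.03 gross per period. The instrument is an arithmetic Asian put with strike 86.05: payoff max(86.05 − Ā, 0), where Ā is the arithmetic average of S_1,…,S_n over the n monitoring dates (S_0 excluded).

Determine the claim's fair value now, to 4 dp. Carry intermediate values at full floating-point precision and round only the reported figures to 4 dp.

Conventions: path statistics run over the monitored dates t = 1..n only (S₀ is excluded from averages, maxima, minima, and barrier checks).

Under the martingale measure an up-move has probability p* = 0.8000; value the claim as the probability-weighted average of per-path payoffs, discounted 5 periods at R = 1.03.
Enumerate all 2^5 = 32 price paths (U = up ×1.13, D = down ×0.63); each path with k up-moves has probability p*^k·(1−p*)^(5−k).
DDDDD: Ā=32.5149, payoff=53.5351, prob=0.000320
UDDDD: Ā=58.3203, payoff=27.7297, prob=0.001280
DUDDD: Ā=47.7203, payoff=38.3297, prob=0.001280
UUDDD: Ā=85.5936, payoff=0.4564, prob=0.005120
DDUDD: Ā=41.0423, payoff=45.0077, prob=0.001280
UDUDD: Ā=73.6156, payoff=12.4344, prob=0.005120
DUUDD: Ā=63.0156, payoff=23.0344, prob=0.005120
UUUDD: Ā=113.0280, payoff=0.0000, prob=0.020480
DDDUD: Ā=36.8352, payoff=49.2148, prob=0.001280
UDDUD: Ā=66.0695, payoff=19.9805, prob=0.005120
DUDUD: Ā=55.4695, payoff=30.5805, prob=0.005120
UUDUD: Ā=99.4928, payoff=0.0000, prob=0.020480
DDUUD: Ā=48.7915, payoff=37.2585, prob=0.005120
UDUUD: Ā=87.5148, payoff=0.0000, prob=0.020480
DUUUD: Ā=76.9148, payoff=9.1352, prob=0.020480
UUUUD: Ā=137.9583, payoff=0.0000, prob=0.081920
DDDDU: Ā=34.1847, payoff=51.8653, prob=0.001280
UDDDU: Ā=61.3154, payoff=24.7346, prob=0.005120
DUDDU: Ā=50.7154, payoff=35.3346, prob=0.005120
UUDDU: Ā=90.9657, payoff=0.0000, prob=0.020480
DDUDU: Ā=44.0374, payoff=42.0126, prob=0.005120
UDUDU: Ā=78.9877, payoff=7.0623, prob=0.020480
DUUDU: Ā=68.3877, payoff=17.6623, prob=0.020480
UUUDU: Ā=122.6636, payoff=0.0000, prob=0.081920
DDDUU: Ā=39.8302, payoff=46.2198, prob=0.005120
UDDUU: Ā=71.4415, payoff=14.6085, prob=0.020480
DUDUU: Ā=60.8415, payoff=25.2085, prob=0.020480
UUDUU: Ā=109.1285, payoff=0.0000, prob=0.081920
DDUUU: Ā=54.1635, payoff=31.8865, prob=0.020480
UDUUU: Ā=97.1505, payoff=0.0000, prob=0.081920
DUUUU: Ā=86.5505, payoff=0.0000, prob=0.081920
UUUUU: Ā=155.2414, payoff=0.0000, prob=0.327680
Price = Σ prob·payoff / R^5 = 3.843491 / 1.159274 = 3.3154

price = 3.3154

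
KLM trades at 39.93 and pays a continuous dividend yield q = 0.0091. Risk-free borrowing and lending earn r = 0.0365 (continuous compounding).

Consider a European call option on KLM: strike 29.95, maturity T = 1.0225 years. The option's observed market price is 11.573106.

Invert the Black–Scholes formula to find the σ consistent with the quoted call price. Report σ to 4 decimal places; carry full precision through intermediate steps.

At σ = 0.3102 the Black–Scholes value reproduces the quote:
σ√T = 0.3102·√1.0225 = 0.313670
d₁ = (ln(S/K) + (r−q+σ²/2)T) / (σ√T) = (ln(39.93/29.95) + (0.0365−0.0091+0.3102²/2)·1.0225) / 0.313670 = (0.287599 + 0.077211) / 0.313670 = 1.163035
d₂ = d₁ − σ√T = 1.163035 − 0.313670 = 0.849365
e^{−rT} = 0.963367
e^{−qT} = 0.990738
N(d₁) = 0.877592,  N(d₂) = 0.802161
V = S·e^{−qT}·N(d₁) − K·e^{−rT}·N(d₂) = 34.717717 − 23.144610 = 11.573106 (matching the quote); vega is positive throughout, so no other σ reproduces this price

sigma = 0.3102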